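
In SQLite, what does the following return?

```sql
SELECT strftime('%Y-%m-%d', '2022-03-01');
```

2022-03-01

`%Y-%m-%d` extracts the ISO date: 2022-03-01.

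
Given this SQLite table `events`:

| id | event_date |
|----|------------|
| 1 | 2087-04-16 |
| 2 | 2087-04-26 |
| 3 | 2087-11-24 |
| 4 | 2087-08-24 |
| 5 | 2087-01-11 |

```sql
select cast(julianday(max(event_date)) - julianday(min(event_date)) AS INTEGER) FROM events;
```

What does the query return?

317

MIN = 2087-01-11, MAX = 2087-11-24.
20 days remain in January 2087 after the 11th (31 − 11).
Full months from February 2087 through October 2087 contribute their day counts.
Then 24 days into November 2087.
Total: 20 + 28 + 31 + 30 + 31 + 30 + 31 + 31 + 30 + 31 + 24 = 317.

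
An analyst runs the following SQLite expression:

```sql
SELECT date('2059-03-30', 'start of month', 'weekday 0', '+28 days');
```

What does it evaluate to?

`start of month` rewinds 2059-03-30 to 2059-03-01.
`weekday 0` advances to the next Sunday; 2059-03-01 is a Saturday, so it moves forward to 2059-03-02.
Advancing 28 more days within March lands on 2059-03-30.

2059-03-30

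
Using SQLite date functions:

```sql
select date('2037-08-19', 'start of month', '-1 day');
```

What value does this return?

2037-07-31

`start of month` rewinds 2037-08-19 to 2037-08-01.
Going back 1 day from 2037-08-01 reaches 2037-07-31 (last day of July, 31 days).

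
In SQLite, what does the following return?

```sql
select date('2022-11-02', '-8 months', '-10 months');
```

Adding -8 months to 2022-11-02 gives 2022-03-02.
Adding -10 months to 2022-03-02 gives 2021-05-02.

2021-05-02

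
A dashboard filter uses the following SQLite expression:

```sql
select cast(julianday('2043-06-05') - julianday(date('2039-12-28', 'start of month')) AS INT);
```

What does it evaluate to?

`start of month` rewinds 2039-12-28 to 2039-12-01.
30 days remain in December 2039 after the 1st (31 − 1).
Full months from January 2040 through May 2043 contribute their day counts.
Then 5 days into June 2043.
Total: 30 + 31 + 29 + 31 + 30 + 31 + 30 + 31 + 31 + 30 + 31 + 30 + 31 + 31 + 28 + 31 + 30 + 31 + 30 + 31 + 31 + 30 + 31 + 30 + 31 + 31 + 28 + 31 + 30 + 31 + 30 + 31 + 31 + 30 + 31 + 30 + 31 + 31 + 28 + 31 + 30 + 31 + 5 = 1282.

1282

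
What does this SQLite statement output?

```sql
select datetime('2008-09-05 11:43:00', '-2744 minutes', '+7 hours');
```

2008-09-03 20:59:00

2744 minutes = 45h 44m; -2744 minutes from 2008-09-05 11:43:00 is 2008-09-03 13:59:00 (crosses midnight).
+7 hours from 2008-09-03 13:59:00 is 2008-09-03 20:59:00.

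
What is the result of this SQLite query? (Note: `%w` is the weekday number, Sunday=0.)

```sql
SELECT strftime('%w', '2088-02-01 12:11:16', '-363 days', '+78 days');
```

First apply '-363 days', '+78 days': 2088-02-01 12:11:16 → 2087-04-22 12:11:16.
2087-04-22 is a Tuesday; with Sunday=0 that is 2.

2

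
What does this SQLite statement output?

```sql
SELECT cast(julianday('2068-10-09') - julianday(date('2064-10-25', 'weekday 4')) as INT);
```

`weekday 4` advances to the next Thursday; 2064-10-25 is a Saturday, so it moves forward to 2064-10-30.
1 day remains in October 2064 after the 30th (31 − 30).
Full months from November 2064 through September 2068 contribute their day counts.
Then 9 days into October 2068.
Total: 1 + 30 + 31 + 31 + 28 + 31 + 30 + 31 + 30 + 31 + 31 + 30 + 31 + 30 + 31 + 31 + 28 + 31 + 30 + 31 + 30 + 31 + 31 + 30 + 31 + 30 + 31 + 31 + 28 + 31 + 30 + 31 + 30 + 31 + 31 + 30 + 31 + 30 + 31 + 31 + 29 + 31 + 30 + 31 + 30 + 31 + 31 + 30 + 9 = 1440.

1440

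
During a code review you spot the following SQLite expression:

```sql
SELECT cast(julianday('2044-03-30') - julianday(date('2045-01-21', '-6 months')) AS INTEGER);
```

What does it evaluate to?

-113

Adding -6 months to 2045-01-21 gives 2044-07-21.
1 day remains in March 2044 after the 30th (31 − 30).
April 2044: 30 days.
May 2044: 31 days.
June 2044: 30 days.
Then 21 days into July 2044.
Total: 1 + 30 + 31 + 30 + 21 = 113.
The subtraction is earlier − later, so the result is −113 → -113.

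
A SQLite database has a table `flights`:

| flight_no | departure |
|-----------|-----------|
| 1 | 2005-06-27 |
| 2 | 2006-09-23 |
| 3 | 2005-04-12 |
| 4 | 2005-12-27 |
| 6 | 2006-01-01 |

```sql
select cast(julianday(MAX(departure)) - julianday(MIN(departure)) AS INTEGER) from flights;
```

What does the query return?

529

MIN = 2005-04-12, MAX = 2006-09-23.
18 days remain in April 2005 after the 12th (30 − 12).
Full months from May 2005 through August 2006 contribute their day counts.
Then 23 days into September 2006.
Total: 18 + 31 + 30 + 31 + 31 + 30 + 31 + 30 + 31 + 31 + 28 + 31 + 30 + 31 + 30 + 31 + 31 + 23 = 529.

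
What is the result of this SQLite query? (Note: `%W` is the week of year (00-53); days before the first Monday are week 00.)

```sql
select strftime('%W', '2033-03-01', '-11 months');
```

First apply '-11 months': 2033-03-01 → 2032-04-01.
2032-04-01 is a Thursday. SQLite's %W counts Mondays since the year started; the result is 13.

13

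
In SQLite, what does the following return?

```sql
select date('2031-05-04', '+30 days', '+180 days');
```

May 2031 has 31 days; 27 remain after the 4th, so 28 days reach 2031-06-01.
Advancing 2 more days within June lands on 2031-06-03.
Applying '+180 days' to 2031-06-03: counting 180 days forward gives 2031-11-30.

2031-11-30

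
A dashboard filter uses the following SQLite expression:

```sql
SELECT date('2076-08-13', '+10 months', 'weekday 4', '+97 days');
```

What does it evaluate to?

2077-09-22

Adding +10 months to 2076-08-13 gives 2077-06-13.
`weekday 4` advances to the next Thursday; 2077-06-13 is a Sunday, so it moves forward to 2077-06-17.
Applying '+97 days' to 2077-06-17: counting 97 days forward gives 2077-09-22.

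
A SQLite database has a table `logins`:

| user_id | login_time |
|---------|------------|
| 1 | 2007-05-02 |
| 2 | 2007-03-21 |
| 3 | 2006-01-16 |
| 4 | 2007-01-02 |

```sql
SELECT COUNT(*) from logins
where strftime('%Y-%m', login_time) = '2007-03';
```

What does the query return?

1

Rows with year-month 2007-03: 2007-03-21 → 1.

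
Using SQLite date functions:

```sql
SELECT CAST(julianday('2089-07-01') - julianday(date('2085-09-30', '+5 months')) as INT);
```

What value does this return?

1217

Adding +5 months to 2085-09-30 targets 2086-02-30. February 2086 has only 28 days, so SQLite normalizes the 2-day overflow forward to 2086-03-02.
29 days remain in March 2086 after the 2nd (31 − 2).
Full months from April 2086 through June 2089 contribute their day counts.
Then 1 day into July 2089.
Total: 29 + 30 + 31 + 30 + 31 + 31 + 30 + 31 + 30 + 31 + 31 + 28 + 31 + 30 + 31 + 30 + 31 + 31 + 30 + 31 + 30 + 31 + 31 + 29 + 31 + 30 + 31 + 30 + 31 + 31 + 30 + 31 + 30 + 31 + 31 + 28 + 31 + 30 + 31 + 30 + 1 = 1217.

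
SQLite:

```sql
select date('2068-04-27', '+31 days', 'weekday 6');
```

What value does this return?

April 2068 has 30 days; 3 remain after the 27th, so 4 days reach 2068-05-01.
Advancing 27 more days within May lands on 2068-05-28.
`weekday 6` advances to the next Saturday; 2068-05-28 is a Monday, so it moves forward to 2068-06-02.

2068-06-02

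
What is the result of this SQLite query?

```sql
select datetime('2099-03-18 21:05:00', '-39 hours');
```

2099-03-17 06:05:00

-39 hours from 2099-03-18 21:05:00 is 2099-03-17 06:05:00 (crosses midnight).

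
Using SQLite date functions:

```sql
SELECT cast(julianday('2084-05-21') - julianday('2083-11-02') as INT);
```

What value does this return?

28 days remain in November 2083 after the 2nd (30 − 2).
December 2083: 31 days.
January 2084: 31 days.
February 2084: 29 days (leap year).
March 2084: 31 days.
April 2084: 30 days.
Then 21 days into May 2084.
Total: 28 + 31 + 31 + 29 + 31 + 30 + 21 = 201.

201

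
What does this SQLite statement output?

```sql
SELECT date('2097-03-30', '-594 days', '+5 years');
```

2100-08-14

Applying '-594 days' to 2097-03-30: counting 594 days back gives 2095-08-14.
Adding +5 years to 2095-08-14 gives 2100-08-14.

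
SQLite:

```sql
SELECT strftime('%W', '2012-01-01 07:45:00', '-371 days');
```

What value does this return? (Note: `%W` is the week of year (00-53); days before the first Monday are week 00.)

First apply '-371 days': 2012-01-01 07:45:00 → 2010-12-26 07:45:00.
2010-12-26 is a Sunday. SQLite's %W counts Mondays since the year started; the result is 51.

51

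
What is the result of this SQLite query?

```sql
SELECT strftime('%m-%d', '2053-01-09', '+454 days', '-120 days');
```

12-09

First apply '+454 days', '-120 days': 2053-01-09 → 2053-12-09.
`%m-%d` extracts the month-day: 12-09.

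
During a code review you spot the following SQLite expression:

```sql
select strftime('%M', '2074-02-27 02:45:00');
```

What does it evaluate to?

`%M` extracts the 2-digit minute: 45.

45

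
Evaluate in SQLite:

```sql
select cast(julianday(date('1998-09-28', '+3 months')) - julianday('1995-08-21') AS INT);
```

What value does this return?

1225

Adding +3 months to 1998-09-28 gives 1998-12-28.
10 days remain in August 1995 after the 21st (31 − 21).
Full months from September 1995 through November 1998 contribute their day counts.
Then 28 days into December 1998.
Total: 10 + 30 + 31 + 30 + 31 + 31 + 29 + 31 + 30 + 31 + 30 + 31 + 31 + 30 + 31 + 30 + 31 + 31 + 28 + 31 + 30 + 31 + 30 + 31 + 31 + 30 + 31 + 30 + 31 + 31 + 28 + 31 + 30 + 31 + 30 + 31 + 31 + 30 + 31 + 30 + 28 = 1225.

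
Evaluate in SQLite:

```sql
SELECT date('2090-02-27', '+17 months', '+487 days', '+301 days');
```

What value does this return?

2093-09-22

Adding +17 months to 2090-02-27 gives 2091-07-27.
Applying '+487 days' to 2091-07-27: counting 487 days forward gives 2092-11-25.
Applying '+301 days' to 2092-11-25: counting 301 days forward gives 2093-09-22.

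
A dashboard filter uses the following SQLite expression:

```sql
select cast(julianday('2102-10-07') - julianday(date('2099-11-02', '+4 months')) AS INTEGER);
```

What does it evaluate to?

Adding +4 months to 2099-11-02 gives 2100-03-02.
29 days remain in March 2100 after the 2nd (31 − 2).
Full months from April 2100 through September 2102 contribute their day counts.
Then 7 days into October 2102.
Total: 29 + 30 + 31 + 30 + 31 + 31 + 30 + 31 + 30 + 31 + 31 + 28 + 31 + 30 + 31 + 30 + 31 + 31 + 30 + 31 + 30 + 31 + 31 + 28 + 31 + 30 + 31 + 30 + 31 + 31 + 30 + 7 = 949.

949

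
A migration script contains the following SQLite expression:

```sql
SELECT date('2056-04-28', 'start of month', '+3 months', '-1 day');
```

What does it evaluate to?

`start of month` rewinds 2056-04-28 to 2056-04-01.
Adding +3 months to 2056-04-01 gives 2056-07-01.
Going back 1 day from 2056-07-01 reaches 2056-06-30 (last day of June, 30 days).

2056-06-30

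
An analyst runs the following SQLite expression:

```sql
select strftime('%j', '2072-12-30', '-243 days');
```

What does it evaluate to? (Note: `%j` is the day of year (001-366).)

First apply '-243 days': 2072-12-30 → 2072-05-01.
Day-of-year for 2072-05-01: days since 2072-01-01 inclusive = 122, zero-padded to 122.

122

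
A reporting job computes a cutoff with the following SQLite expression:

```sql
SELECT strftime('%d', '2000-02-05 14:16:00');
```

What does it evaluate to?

05

`%d` extracts the 2-digit day of month: 05.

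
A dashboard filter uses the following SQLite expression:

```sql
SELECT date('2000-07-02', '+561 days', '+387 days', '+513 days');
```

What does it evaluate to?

Applying '+561 days' to 2000-07-02: counting 561 days forward gives 2002-01-14.
Applying '+387 days' to 2002-01-14: counting 387 days forward gives 2003-02-05.
Applying '+513 days' to 2003-02-05: counting 513 days forward gives 2004-07-02.

2004-07-02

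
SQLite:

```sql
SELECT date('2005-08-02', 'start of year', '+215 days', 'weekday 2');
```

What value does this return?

2005-08-09

`start of year` rewinds 2005-08-02 to 2005-01-01.
Applying '+215 days' to 2005-01-01: counting 215 days forward gives 2005-08-04.
`weekday 2` advances to the next Tuesday; 2005-08-04 is a Thursday, so it moves forward to 2005-08-09.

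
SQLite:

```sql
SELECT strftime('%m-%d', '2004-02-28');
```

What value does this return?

02-28

`%m-%d` extracts the month-day: 02-28.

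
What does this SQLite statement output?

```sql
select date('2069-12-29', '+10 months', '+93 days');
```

2071-01-30

Adding +10 months to 2069-12-29 gives 2070-10-29.
Applying '+93 days' to 2070-10-29: counting 93 days forward gives 2071-01-30.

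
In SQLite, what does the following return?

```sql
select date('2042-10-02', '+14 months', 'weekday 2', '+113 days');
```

2044-03-30

Adding +14 months to 2042-10-02 gives 2043-12-02.
`weekday 2` advances to the next Tuesday; 2043-12-02 is a Wednesday, so it moves forward to 2043-12-08.
Applying '+113 days' to 2043-12-08: counting 113 days forward gives 2044-03-30.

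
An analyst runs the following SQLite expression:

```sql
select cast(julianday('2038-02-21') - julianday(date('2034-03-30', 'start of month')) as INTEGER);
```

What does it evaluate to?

`start of month` rewinds 2034-03-30 to 2034-03-01.
30 days remain in March 2034 after the 1st (31 − 1).
Full months from April 2034 through January 2038 contribute their day counts.
Then 21 days into February 2038.
Total: 30 + 30 + 31 + 30 + 31 + 31 + 30 + 31 + 30 + 31 + 31 + 28 + 31 + 30 + 31 + 30 + 31 + 31 + 30 + 31 + 30 + 31 + 31 + 29 + 31 + 30 + 31 + 30 + 31 + 31 + 30 + 31 + 30 + 31 + 31 + 28 + 31 + 30 + 31 + 30 + 31 + 31 + 30 + 31 + 30 + 31 + 31 + 21 = 1453.

1453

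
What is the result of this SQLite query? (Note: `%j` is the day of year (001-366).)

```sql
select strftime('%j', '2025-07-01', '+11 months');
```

152

First apply '+11 months': 2025-07-01 → 2026-06-01.
Day-of-year for 2026-06-01: days since 2026-01-01 inclusive = 152, zero-padded to 152.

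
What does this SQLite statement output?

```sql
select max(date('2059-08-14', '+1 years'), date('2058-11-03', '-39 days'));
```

date('2059-08-14', '+1 years') → 2060-08-14.
date('2058-11-03', '-39 days') → 2058-09-25.
Later of the two is 2060-08-14.

2060-08-14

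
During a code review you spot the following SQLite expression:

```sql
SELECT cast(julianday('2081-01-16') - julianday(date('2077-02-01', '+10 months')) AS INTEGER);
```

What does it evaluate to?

Adding +10 months to 2077-02-01 gives 2077-12-01.
30 days remain in December 2077 after the 1st (31 − 1).
Full months from January 2078 through December 2080 contribute their day counts.
Then 16 days into January 2081.
Total: 30 + 31 + 28 + 31 + 30 + 31 + 30 + 31 + 31 + 30 + 31 + 30 + 31 + 31 + 28 + 31 + 30 + 31 + 30 + 31 + 31 + 30 + 31 + 30 + 31 + 31 + 29 + 31 + 30 + 31 + 30 + 31 + 31 + 30 + 31 + 30 + 31 + 16 = 1142.

1142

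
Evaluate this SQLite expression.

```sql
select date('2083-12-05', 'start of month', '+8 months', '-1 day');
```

2084-07-31

`start of month` rewinds 2083-12-05 to 2083-12-01.
Adding +8 months to 2083-12-01 gives 2084-08-01.
Going back 1 day from 2084-08-01 reaches 2084-07-31 (last day of July, 31 days).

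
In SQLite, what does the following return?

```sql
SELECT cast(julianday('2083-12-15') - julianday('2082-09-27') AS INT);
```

444

3 days remain in September 2082 after the 27th (30 − 27).
Full months from October 2082 through November 2083 contribute their day counts.
Then 15 days into December 2083.
Total: 3 + 31 + 30 + 31 + 31 + 28 + 31 + 30 + 31 + 30 + 31 + 31 + 30 + 31 + 30 + 15 = 444.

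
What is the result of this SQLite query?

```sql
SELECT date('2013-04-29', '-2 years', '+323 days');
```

2012-03-17

Adding -2 years to 2013-04-29 gives 2011-04-29.
Applying '+323 days' to 2011-04-29: counting 323 days forward gives 2012-03-17.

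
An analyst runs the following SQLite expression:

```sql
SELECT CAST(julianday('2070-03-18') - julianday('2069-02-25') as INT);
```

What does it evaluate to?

386

3 days remain in February 2069 after the 25th (28 − 25).
Full months from March 2069 through February 2070 contribute their day counts.
Then 18 days into March 2070.
Total: 3 + 31 + 30 + 31 + 30 + 31 + 31 + 30 + 31 + 30 + 31 + 31 + 28 + 18 = 386.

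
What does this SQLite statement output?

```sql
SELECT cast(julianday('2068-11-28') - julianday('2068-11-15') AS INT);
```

Both dates are in November 2068: 28 − 15 = 13.

13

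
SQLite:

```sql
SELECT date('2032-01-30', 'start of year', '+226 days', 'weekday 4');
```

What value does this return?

`start of year` rewinds 2032-01-30 to 2032-01-01.
Applying '+226 days' to 2032-01-01: counting 226 days forward gives 2032-08-14.
`weekday 4` advances to the next Thursday; 2032-08-14 is a Saturday, so it moves forward to 2032-08-19.

2032-08-19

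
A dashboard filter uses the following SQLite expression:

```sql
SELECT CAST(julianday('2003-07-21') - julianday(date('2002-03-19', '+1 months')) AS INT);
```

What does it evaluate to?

Adding +1 month to 2002-03-19 gives 2002-04-19.
11 days remain in April 2002 after the 19th (30 − 19).
Full months from May 2002 through June 2003 contribute their day counts.
Then 21 days into July 2003.
Total: 11 + 31 + 30 + 31 + 31 + 30 + 31 + 30 + 31 + 31 + 28 + 31 + 30 + 31 + 30 + 21 = 458.

458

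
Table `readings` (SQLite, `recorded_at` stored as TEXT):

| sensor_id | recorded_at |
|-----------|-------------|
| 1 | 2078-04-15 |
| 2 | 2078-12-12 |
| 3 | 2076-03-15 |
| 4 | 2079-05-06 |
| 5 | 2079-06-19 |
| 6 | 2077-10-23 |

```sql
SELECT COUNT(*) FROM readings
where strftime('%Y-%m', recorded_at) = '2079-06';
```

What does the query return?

Rows with year-month 2079-06: 2079-06-19 → 1.

1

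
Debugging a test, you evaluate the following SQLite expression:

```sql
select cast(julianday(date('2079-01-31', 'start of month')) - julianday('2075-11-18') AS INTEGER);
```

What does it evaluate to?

1140

`start of month` rewinds 2079-01-31 to 2079-01-01.
12 days remain in November 2075 after the 18th (30 − 18).
Full months from December 2075 through December 2078 contribute their day counts.
Then 1 day into January 2079.
Total: 12 + 31 + 31 + 29 + 31 + 30 + 31 + 30 + 31 + 31 + 30 + 31 + 30 + 31 + 31 + 28 + 31 + 30 + 31 + 30 + 31 + 31 + 30 + 31 + 30 + 31 + 31 + 28 + 31 + 30 + 31 + 30 + 31 + 31 + 30 + 31 + 30 + 31 + 1 = 1140.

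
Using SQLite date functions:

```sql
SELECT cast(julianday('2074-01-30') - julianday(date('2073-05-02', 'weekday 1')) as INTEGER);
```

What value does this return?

`weekday 1` advances to the next Monday; 2073-05-02 is a Tuesday, so it moves forward to 2073-05-08.
23 days remain in May 2073 after the 8th (31 − 8).
Full months from June 2073 through December 2073 contribute their day counts.
Then 30 days into January 2074.
Total: 23 + 30 + 31 + 31 + 30 + 31 + 30 + 31 + 30 = 267.

267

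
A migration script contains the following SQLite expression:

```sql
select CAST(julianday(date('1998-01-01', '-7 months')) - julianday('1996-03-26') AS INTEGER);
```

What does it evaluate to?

Adding -7 months to 1998-01-01 gives 1997-06-01.
5 days remain in March 1996 after the 26th (31 − 26).
Full months from April 1996 through May 1997 contribute their day counts.
Then 1 day into June 1997.
Total: 5 + 30 + 31 + 30 + 31 + 31 + 30 + 31 + 30 + 31 + 31 + 28 + 31 + 30 + 31 + 1 = 432.

432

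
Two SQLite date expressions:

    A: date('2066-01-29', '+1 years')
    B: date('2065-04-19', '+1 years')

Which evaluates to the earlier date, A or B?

B

A = 2067-01-29.
B = 2066-04-19.
B is earlier.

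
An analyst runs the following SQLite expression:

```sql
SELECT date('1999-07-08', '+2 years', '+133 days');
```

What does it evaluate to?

2001-11-18

Adding +2 years to 1999-07-08 gives 2001-07-08.
Applying '+133 days' to 2001-07-08: counting 133 days forward gives 2001-11-18.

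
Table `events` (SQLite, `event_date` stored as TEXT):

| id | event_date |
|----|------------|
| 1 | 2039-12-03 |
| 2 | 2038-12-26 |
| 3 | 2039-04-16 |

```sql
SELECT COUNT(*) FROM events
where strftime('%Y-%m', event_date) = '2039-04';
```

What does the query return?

Rows with year-month 2039-04: 2039-04-16 → 1.

1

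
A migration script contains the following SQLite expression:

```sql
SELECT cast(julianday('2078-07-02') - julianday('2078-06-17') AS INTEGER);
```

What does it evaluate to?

13 days remain in June 2078 after the 17th (30 − 17).
Then 2 days into July 2078.
Total: 13 + 2 = 15.

15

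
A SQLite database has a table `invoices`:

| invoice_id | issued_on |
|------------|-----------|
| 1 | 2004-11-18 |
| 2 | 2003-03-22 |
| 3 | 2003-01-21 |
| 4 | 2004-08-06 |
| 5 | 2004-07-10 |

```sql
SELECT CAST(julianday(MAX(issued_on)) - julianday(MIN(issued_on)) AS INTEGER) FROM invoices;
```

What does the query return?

MIN = 2003-01-21, MAX = 2004-11-18.
10 days remain in January 2003 after the 21st (31 − 21).
Full months from February 2003 through October 2004 contribute their day counts.
Then 18 days into November 2004.
Total: 10 + 28 + 31 + 30 + 31 + 30 + 31 + 31 + 30 + 31 + 30 + 31 + 31 + 29 + 31 + 30 + 31 + 30 + 31 + 31 + 30 + 31 + 18 = 667.

667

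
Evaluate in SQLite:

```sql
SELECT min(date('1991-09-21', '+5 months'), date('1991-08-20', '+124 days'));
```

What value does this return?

1991-12-22

date('1991-09-21', '+5 months') → 1992-02-21.
date('1991-08-20', '+124 days') → 1991-12-22.
Earlier of the two is 1991-12-22.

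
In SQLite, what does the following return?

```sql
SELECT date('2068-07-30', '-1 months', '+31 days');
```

2068-07-31

Adding -1 month to 2068-07-30 gives 2068-06-30.
June 2068 has 30 days; 0 remain after the 30th, so 1 days reach 2068-07-01.
Advancing 30 more days within July lands on 2068-07-31.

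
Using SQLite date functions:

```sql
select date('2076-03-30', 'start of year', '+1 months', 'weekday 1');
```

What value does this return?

`start of year` rewinds 2076-03-30 to 2076-01-01.
Adding +1 month to 2076-01-01 gives 2076-02-01.
`weekday 1` advances to the next Monday; 2076-02-01 is a Saturday, so it moves forward to 2076-02-03.

2076-02-03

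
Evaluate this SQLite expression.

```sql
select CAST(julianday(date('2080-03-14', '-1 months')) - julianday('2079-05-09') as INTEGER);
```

Adding -1 month to 2080-03-14 gives 2080-02-14.
22 days remain in May 2079 after the 9th (31 − 9).
Full months from June 2079 through January 2080 contribute their day counts.
Then 14 days into February 2080.
Total: 22 + 30 + 31 + 31 + 30 + 31 + 30 + 31 + 31 + 14 = 281.

281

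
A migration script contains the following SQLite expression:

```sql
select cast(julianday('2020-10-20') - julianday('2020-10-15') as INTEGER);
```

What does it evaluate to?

5

Both dates are in October 2020: 20 − 15 = 5.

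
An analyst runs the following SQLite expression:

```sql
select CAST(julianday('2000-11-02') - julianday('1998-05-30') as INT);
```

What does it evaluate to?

1 day remains in May 1998 after the 30th (31 − 30).
Full months from June 1998 through October 2000 contribute their day counts.
Then 2 days into November 2000.
Total: 1 + 30 + 31 + 31 + 30 + 31 + 30 + 31 + 31 + 28 + 31 + 30 + 31 + 30 + 31 + 31 + 30 + 31 + 30 + 31 + 31 + 29 + 31 + 30 + 31 + 30 + 31 + 31 + 30 + 31 + 2 = 887.

887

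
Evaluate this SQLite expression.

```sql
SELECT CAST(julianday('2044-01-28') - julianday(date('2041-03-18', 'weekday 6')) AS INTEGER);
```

`weekday 6` advances to the next Saturday; 2041-03-18 is a Monday, so it moves forward to 2041-03-23.
8 days remain in March 2041 after the 23rd (31 − 23).
Full months from April 2041 through December 2043 contribute their day counts.
Then 28 days into January 2044.
Total: 8 + 30 + 31 + 30 + 31 + 31 + 30 + 31 + 30 + 31 + 31 + 28 + 31 + 30 + 31 + 30 + 31 + 31 + 30 + 31 + 30 + 31 + 31 + 28 + 31 + 30 + 31 + 30 + 31 + 31 + 30 + 31 + 30 + 31 + 28 = 1041.

1041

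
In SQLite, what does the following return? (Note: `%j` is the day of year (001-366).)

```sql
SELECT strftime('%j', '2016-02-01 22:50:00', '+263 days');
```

First apply '+263 days': 2016-02-01 22:50:00 → 2016-10-21 22:50:00.
Day-of-year for 2016-10-21: days since 2016-01-01 inclusive = 295, zero-padded to 295.

295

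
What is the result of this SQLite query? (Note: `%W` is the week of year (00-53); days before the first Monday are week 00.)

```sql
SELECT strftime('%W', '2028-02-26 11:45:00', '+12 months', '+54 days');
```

16

First apply '+12 months', '+54 days': 2028-02-26 11:45:00 → 2029-04-21 11:45:00.
2029-04-21 is a Saturday. SQLite's %W counts Mondays since the year started; the result is 16.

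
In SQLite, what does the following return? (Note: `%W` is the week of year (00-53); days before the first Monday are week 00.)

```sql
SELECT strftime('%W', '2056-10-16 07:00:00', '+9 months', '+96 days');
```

42

First apply '+9 months', '+96 days': 2056-10-16 07:00:00 → 2057-10-20 07:00:00.
2057-10-20 is a Saturday. SQLite's %W counts Mondays since the year started; the result is 42.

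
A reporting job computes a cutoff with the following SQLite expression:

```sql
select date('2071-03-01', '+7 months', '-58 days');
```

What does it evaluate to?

2071-08-04

Adding +7 months to 2071-03-01 gives 2071-10-01.
Applying '-58 days' to 2071-10-01: counting 58 days back gives 2071-08-04.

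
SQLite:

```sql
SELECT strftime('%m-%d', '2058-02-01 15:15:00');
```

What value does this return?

02-01

`%m-%d` extracts the month-day: 02-01.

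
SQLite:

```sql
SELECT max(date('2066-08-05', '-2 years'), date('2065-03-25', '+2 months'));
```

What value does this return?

date('2066-08-05', '-2 years') → 2064-08-05.
date('2065-03-25', '+2 months') → 2065-05-25.
Later of the two is 2065-05-25.

2065-05-25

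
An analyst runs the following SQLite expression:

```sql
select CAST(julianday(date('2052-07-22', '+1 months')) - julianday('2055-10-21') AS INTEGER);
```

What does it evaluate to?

-1155

Adding +1 month to 2052-07-22 gives 2052-08-22.
9 days remain in August 2052 after the 22nd (31 − 22).
Full months from September 2052 through September 2055 contribute their day counts.
Then 21 days into October 2055.
Total: 9 + 30 + 31 + 30 + 31 + 31 + 28 + 31 + 30 + 31 + 30 + 31 + 31 + 30 + 31 + 30 + 31 + 31 + 28 + 31 + 30 + 31 + 30 + 31 + 31 + 30 + 31 + 30 + 31 + 31 + 28 + 31 + 30 + 31 + 30 + 31 + 31 + 30 + 21 = 1155.
The subtraction is earlier − later, so the result is −1155 → -1155.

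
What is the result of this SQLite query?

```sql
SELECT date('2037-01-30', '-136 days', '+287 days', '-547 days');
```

2035-12-31

Applying '-136 days' to 2037-01-30: counting 136 days back gives 2036-09-16.
Applying '+287 days' to 2036-09-16: counting 287 days forward gives 2037-06-30.
Applying '-547 days' to 2037-06-30: counting 547 days back gives 2035-12-31.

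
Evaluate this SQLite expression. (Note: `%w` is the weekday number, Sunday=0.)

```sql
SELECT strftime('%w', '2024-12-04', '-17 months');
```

First apply '-17 months': 2024-12-04 → 2023-07-04.
2023-07-04 is a Tuesday; with Sunday=0 that is 2.

2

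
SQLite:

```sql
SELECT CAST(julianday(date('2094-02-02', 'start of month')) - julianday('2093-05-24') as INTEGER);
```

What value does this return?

253

`start of month` rewinds 2094-02-02 to 2094-02-01.
7 days remain in May 2093 after the 24th (31 − 24).
Full months from June 2093 through January 2094 contribute their day counts.
Then 1 day into February 2094.
Total: 7 + 30 + 31 + 31 + 30 + 31 + 30 + 31 + 31 + 1 = 253.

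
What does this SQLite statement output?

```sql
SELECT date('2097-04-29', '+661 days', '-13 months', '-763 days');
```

Applying '+661 days' to 2097-04-29: counting 661 days forward gives 2099-02-19.
Adding -13 months to 2099-02-19 gives 2098-01-19.
Applying '-763 days' to 2098-01-19: counting 763 days back gives 2095-12-18.

2095-12-18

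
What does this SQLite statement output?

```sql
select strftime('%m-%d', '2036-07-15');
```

`%m-%d` extracts the month-day: 07-15.

07-15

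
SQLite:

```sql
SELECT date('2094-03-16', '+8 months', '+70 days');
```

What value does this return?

2095-01-25

Adding +8 months to 2094-03-16 gives 2094-11-16.
Applying '+70 days' to 2094-11-16: counting 70 days forward gives 2095-01-25.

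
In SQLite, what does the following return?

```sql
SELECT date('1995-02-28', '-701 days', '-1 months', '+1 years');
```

1994-03-01

Applying '-701 days' to 1995-02-28: counting 701 days back gives 1993-03-29.
Adding -1 month to 1993-03-29 targets 1993-02-29. February 1993 has only 28 days, so SQLite normalizes the 1-day overflow forward to 1993-03-01.
Adding +1 year to 1993-03-01 gives 1994-03-01.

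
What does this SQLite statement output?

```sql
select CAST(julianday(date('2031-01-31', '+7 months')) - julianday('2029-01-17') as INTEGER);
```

956

Adding +7 months to 2031-01-31 gives 2031-08-31.
14 days remain in January 2029 after the 17th (31 − 17).
Full months from February 2029 through July 2031 contribute their day counts.
Then 31 days into August 2031.
Total: 14 + 28 + 31 + 30 + 31 + 30 + 31 + 31 + 30 + 31 + 30 + 31 + 31 + 28 + 31 + 30 + 31 + 30 + 31 + 31 + 30 + 31 + 30 + 31 + 31 + 28 + 31 + 30 + 31 + 30 + 31 + 31 = 956.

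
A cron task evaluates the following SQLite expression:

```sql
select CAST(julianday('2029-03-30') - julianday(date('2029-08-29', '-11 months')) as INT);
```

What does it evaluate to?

Adding -11 months to 2029-08-29 gives 2028-09-29.
1 day remains in September 2028 after the 29th (30 − 29).
October 2028: 31 days.
November 2028: 30 days.
December 2028: 31 days.
January 2029: 31 days.
February 2029: 28 days.
Then 30 days into March 2029.
Total: 1 + 31 + 30 + 31 + 31 + 28 + 30 = 182.

182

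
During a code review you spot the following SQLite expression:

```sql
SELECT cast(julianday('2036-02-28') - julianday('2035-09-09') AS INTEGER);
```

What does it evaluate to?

21 days remain in September 2035 after the 9th (30 − 9).
October 2035: 31 days.
November 2035: 30 days.
December 2035: 31 days.
January 2036: 31 days.
Then 28 days into February 2036.
Total: 21 + 31 + 30 + 31 + 31 + 28 = 172.

172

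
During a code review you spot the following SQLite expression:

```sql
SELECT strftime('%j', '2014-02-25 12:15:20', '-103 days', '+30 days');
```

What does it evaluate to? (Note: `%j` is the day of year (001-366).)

348

First apply '-103 days', '+30 days': 2014-02-25 12:15:20 → 2013-12-14 12:15:20.
Day-of-year for 2013-12-14: days since 2013-01-01 inclusive = 348, zero-padded to 348.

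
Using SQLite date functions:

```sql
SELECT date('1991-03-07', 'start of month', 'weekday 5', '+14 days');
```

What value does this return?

`start of month` rewinds 1991-03-07 to 1991-03-01.
`weekday 5` advances to the next Friday; 1991-03-01 is already a Friday, so it stays at 1991-03-01.
Advancing 14 more days within March lands on 1991-03-15.

1991-03-15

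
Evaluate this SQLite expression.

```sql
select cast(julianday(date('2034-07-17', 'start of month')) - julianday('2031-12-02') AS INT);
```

`start of month` rewinds 2034-07-17 to 2034-07-01.
29 days remain in December 2031 after the 2nd (31 − 2).
Full months from January 2032 through June 2034 contribute their day counts.
Then 1 day into July 2034.
Total: 29 + 31 + 29 + 31 + 30 + 31 + 30 + 31 + 31 + 30 + 31 + 30 + 31 + 31 + 28 + 31 + 30 + 31 + 30 + 31 + 31 + 30 + 31 + 30 + 31 + 31 + 28 + 31 + 30 + 31 + 30 + 1 = 942.

942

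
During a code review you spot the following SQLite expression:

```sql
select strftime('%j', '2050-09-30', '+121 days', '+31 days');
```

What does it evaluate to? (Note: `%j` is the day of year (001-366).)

060

First apply '+121 days', '+31 days': 2050-09-30 → 2051-03-01.
Day-of-year for 2051-03-01: days since 2051-01-01 inclusive = 60, zero-padded to 060.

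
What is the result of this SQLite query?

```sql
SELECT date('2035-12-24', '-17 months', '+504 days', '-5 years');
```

2030-12-10

Adding -17 months to 2035-12-24 gives 2034-07-24.
Applying '+504 days' to 2034-07-24: counting 504 days forward gives 2035-12-10.
Adding -5 years to 2035-12-10 gives 2030-12-10.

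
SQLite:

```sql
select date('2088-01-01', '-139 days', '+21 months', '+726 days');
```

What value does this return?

2091-05-11

Applying '-139 days' to 2088-01-01: counting 139 days back gives 2087-08-15.
Adding +21 months to 2087-08-15 gives 2089-05-15.
Applying '+726 days' to 2089-05-15: counting 726 days forward gives 2091-05-11.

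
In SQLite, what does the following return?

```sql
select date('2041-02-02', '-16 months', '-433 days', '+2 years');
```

Adding -16 months to 2041-02-02 gives 2039-10-02.
Applying '-433 days' to 2039-10-02: counting 433 days back gives 2038-07-26.
Adding +2 years to 2038-07-26 gives 2040-07-26.

2040-07-26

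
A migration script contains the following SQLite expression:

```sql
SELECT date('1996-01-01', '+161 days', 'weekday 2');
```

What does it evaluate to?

Applying '+161 days' to 1996-01-01: counting 161 days forward gives 1996-06-10.
`weekday 2` advances to the next Tuesday; 1996-06-10 is a Monday, so it moves forward to 1996-06-11.

1996-06-11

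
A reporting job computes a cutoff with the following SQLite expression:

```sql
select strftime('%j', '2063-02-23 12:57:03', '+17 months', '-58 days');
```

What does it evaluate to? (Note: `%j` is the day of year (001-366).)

First apply '+17 months', '-58 days': 2063-02-23 12:57:03 → 2064-05-26 12:57:03.
Day-of-year for 2064-05-26: days since 2064-01-01 inclusive = 147, zero-padded to 147.

147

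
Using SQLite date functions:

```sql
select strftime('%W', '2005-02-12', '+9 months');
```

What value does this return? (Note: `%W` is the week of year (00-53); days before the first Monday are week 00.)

First apply '+9 months': 2005-02-12 → 2005-11-12.
2005-11-12 is a Saturday. SQLite's %W counts Mondays since the year started; the result is 45.

45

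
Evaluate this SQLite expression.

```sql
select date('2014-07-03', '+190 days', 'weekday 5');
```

2015-01-09

Applying '+190 days' to 2014-07-03: counting 190 days forward gives 2015-01-09.
`weekday 5` advances to the next Friday; 2015-01-09 is already a Friday, so it stays at 2015-01-09.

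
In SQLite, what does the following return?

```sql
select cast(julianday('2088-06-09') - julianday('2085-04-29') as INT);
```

1 day remains in April 2085 after the 29th (30 − 29).
Full months from May 2085 through May 2088 contribute their day counts.
Then 9 days into June 2088.
Total: 1 + 31 + 30 + 31 + 31 + 30 + 31 + 30 + 31 + 31 + 28 + 31 + 30 + 31 + 30 + 31 + 31 + 30 + 31 + 30 + 31 + 31 + 28 + 31 + 30 + 31 + 30 + 31 + 31 + 30 + 31 + 30 + 31 + 31 + 29 + 31 + 30 + 31 + 9 = 1137.

1137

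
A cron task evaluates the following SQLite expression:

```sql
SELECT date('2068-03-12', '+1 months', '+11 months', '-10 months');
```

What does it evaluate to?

Adding +1 month to 2068-03-12 gives 2068-04-12.
Adding +11 months to 2068-04-12 gives 2069-03-12.
Adding -10 months to 2069-03-12 gives 2068-05-12.

2068-05-12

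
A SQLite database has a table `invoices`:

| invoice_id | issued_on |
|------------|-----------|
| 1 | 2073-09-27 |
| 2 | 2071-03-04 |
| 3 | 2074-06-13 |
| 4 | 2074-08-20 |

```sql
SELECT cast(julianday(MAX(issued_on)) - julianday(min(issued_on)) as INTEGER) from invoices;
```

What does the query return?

1265

MIN = 2071-03-04, MAX = 2074-08-20.
27 days remain in March 2071 after the 4th (31 − 4).
Full months from April 2071 through July 2074 contribute their day counts.
Then 20 days into August 2074.
Total: 27 + 30 + 31 + 30 + 31 + 31 + 30 + 31 + 30 + 31 + 31 + 29 + 31 + 30 + 31 + 30 + 31 + 31 + 30 + 31 + 30 + 31 + 31 + 28 + 31 + 30 + 31 + 30 + 31 + 31 + 30 + 31 + 30 + 31 + 31 + 28 + 31 + 30 + 31 + 30 + 31 + 20 = 1265.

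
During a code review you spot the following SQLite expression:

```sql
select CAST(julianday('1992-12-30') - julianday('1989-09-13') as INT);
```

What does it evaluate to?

17 days remain in September 1989 after the 13th (30 − 13).
Full months from October 1989 through November 1992 contribute their day counts.
Then 30 days into December 1992.
Total: 17 + 31 + 30 + 31 + 31 + 28 + 31 + 30 + 31 + 30 + 31 + 31 + 30 + 31 + 30 + 31 + 31 + 28 + 31 + 30 + 31 + 30 + 31 + 31 + 30 + 31 + 30 + 31 + 31 + 29 + 31 + 30 + 31 + 30 + 31 + 31 + 30 + 31 + 30 + 30 = 1204.

1204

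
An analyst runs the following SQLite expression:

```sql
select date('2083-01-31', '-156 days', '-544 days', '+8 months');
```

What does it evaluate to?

Applying '-156 days' to 2083-01-31: counting 156 days back gives 2082-08-28.
Applying '-544 days' to 2082-08-28: counting 544 days back gives 2081-03-02.
Adding +8 months to 2081-03-02 gives 2081-11-02.

2081-11-02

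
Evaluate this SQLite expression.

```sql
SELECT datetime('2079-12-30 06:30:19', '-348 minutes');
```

348 minutes = 5h 48m; -348 minutes from 2079-12-30 06:30:19 is 2079-12-30 00:42:19.

2079-12-30 00:42:19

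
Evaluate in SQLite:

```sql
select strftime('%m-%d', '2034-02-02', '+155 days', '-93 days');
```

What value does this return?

First apply '+155 days', '-93 days': 2034-02-02 → 2034-04-05.
`%m-%d` extracts the month-day: 04-05.

04-05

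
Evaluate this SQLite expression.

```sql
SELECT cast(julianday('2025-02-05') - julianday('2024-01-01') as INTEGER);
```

30 days remain in January 2024 after the 1st (31 − 1).
Full months from February 2024 through January 2025 contribute their day counts.
Then 5 days into February 2025.
Total: 30 + 29 + 31 + 30 + 31 + 30 + 31 + 31 + 30 + 31 + 30 + 31 + 31 + 5 = 401.

401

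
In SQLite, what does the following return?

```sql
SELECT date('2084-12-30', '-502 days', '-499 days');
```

2082-04-04

Applying '-502 days' to 2084-12-30: counting 502 days back gives 2083-08-16.
Applying '-499 days' to 2083-08-16: counting 499 days back gives 2082-04-04.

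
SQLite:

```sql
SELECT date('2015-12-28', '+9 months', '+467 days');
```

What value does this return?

Adding +9 months to 2015-12-28 gives 2016-09-28.
Applying '+467 days' to 2016-09-28: counting 467 days forward gives 2018-01-08.

2018-01-08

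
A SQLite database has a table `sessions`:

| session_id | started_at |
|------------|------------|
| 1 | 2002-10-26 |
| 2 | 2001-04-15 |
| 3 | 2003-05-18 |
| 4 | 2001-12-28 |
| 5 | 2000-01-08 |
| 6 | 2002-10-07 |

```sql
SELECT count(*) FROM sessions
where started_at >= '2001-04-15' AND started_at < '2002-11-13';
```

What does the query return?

4

Rows in [2001-04-15, 2002-11-13): 2002-10-26, 2001-04-15, 2001-12-28, 2002-10-07 → 4 rows.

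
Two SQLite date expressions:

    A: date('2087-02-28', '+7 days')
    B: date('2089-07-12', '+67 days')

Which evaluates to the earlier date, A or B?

A

A = 2087-03-07.
B = 2089-09-17.
A is earlier.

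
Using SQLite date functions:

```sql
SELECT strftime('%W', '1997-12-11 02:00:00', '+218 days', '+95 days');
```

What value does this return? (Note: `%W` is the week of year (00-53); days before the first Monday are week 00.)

42

First apply '+218 days', '+95 days': 1997-12-11 02:00:00 → 1998-10-20 02:00:00.
1998-10-20 is a Tuesday. SQLite's %W counts Mondays since the year started; the result is 42.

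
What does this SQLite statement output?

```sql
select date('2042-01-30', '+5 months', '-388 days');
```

Adding +5 months to 2042-01-30 gives 2042-06-30.
Applying '-388 days' to 2042-06-30: counting 388 days back gives 2041-06-07.

2041-06-07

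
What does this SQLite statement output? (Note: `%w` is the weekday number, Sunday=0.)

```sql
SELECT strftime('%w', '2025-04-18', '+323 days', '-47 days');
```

First apply '+323 days', '-47 days': 2025-04-18 → 2026-01-19.
2026-01-19 is a Monday; with Sunday=0 that is 1.

1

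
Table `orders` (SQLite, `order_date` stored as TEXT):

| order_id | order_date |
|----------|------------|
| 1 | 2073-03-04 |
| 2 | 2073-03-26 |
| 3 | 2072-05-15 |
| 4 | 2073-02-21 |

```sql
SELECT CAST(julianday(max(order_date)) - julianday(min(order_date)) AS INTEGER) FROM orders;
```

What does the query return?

315

MIN = 2072-05-15, MAX = 2073-03-26.
16 days remain in May 2072 after the 15th (31 − 15).
Full months from June 2072 through February 2073 contribute their day counts.
Then 26 days into March 2073.
Total: 16 + 30 + 31 + 31 + 30 + 31 + 30 + 31 + 31 + 28 + 26 = 315.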